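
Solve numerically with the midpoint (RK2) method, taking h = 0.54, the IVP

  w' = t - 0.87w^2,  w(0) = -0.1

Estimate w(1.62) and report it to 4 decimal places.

0.9585

Midpoint: k1 = f(t_n, w_n); k2 = f(t_n + h/2, w_n + (h/2)·k1); w_{n+1} = w_n + h·k2.
t=0.000000, w=-0.100000:
  k1 = f(0.000000, -0.100000) = -0.008700
  k2 = f(0.270000, -0.102349) = 0.260886
  w ← -0.100000 + 0.54·0.260886 = 0.040879
t=0.540000, w=0.040879:
  k1 = f(0.540000, 0.040879) = 0.538546
  k2 = f(0.810000, 0.186286) = 0.779809
  w ← 0.040879 + 0.54·0.779809 = 0.461975
t=1.080000, w=0.461975:
  k1 = f(1.080000, 0.461975) = 0.894323
  k2 = f(1.350000, 0.703443) = 0.919496
  w ← 0.461975 + 0.54·0.919496 = 0.958503
w(1.62) ≈ 0.9585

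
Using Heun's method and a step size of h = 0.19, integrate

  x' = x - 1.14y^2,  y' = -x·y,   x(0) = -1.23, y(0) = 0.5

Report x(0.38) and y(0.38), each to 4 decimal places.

Heun on (x,y): k1 = f(s_n, state_n); k2 = f(s_n + h, state_n + h·k1); state_{n+1} = state_n + (h/2)·(k1 + k2).
0.000000: (-1.230000, 0.500000)
  k1 = (-1.515000, 0.615000)
  predictor → (-1.517850, 0.616850)
  k2 = (-1.951624, 0.936286)
  → (-1.559329, 0.647372)
0.190000: (-1.559329, 0.647372)
  k1 = (-2.037093, 1.009466)
  predictor → (-1.946377, 0.839171)
  k2 = (-2.749174, 1.633343)
  → (-2.014025, 0.898439)
(x(0.38), y(0.38)) ≈ (-2.0140, 0.8984)

-2.0140, 0.8984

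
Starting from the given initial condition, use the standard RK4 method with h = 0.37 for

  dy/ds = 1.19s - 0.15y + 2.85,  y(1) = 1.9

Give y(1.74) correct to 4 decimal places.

4.8441

RK4: k1 = f(s_n, y_n); k2 = f(s_n + h/2, y_n + (h/2)·k1); k3 = f(s_n + h/2, y_n + (h/2)·k2); k4 = f(s_n + h, y_n + h·k3); y_{n+1} = y_n + (h/6)·(k1 + 2k2 + 2k3 + k4).
s=1.000000, y=1.900000:
  k1 = f(1.000000, 1.900000) = 3.755000
  k2 = f(1.185000, 2.594675) = 3.870949
  k3 = f(1.185000, 2.616126) = 3.867731
  k4 = f(1.370000, 3.331061) = 3.980641
  y ← 1.900000 + (0.37/6)·(k1 + 2k2 + 2k3 + k4) = 3.331468
s=1.370000, y=3.331468:
  k1 = f(1.370000, 3.331468) = 3.980580
  k2 = f(1.555000, 4.067876) = 4.090269
  k3 = f(1.555000, 4.088168) = 4.087225
  k4 = f(1.740000, 4.843742) = 4.194039
  y ← 3.331468 + (0.37/6)·(k1 + 2k2 + 2k3 + k4) = 4.844127
y(1.74) ≈ 4.8441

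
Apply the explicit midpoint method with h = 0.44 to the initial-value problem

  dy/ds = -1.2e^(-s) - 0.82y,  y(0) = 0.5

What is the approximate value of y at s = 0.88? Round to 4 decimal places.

-0.1949

Midpoint: k1 = f(s_n, y_n); k2 = f(s_n + h/2, y_n + (h/2)·k1); y_{n+1} = y_n + h·k2.
s=0.000000, y=0.500000:
  k1 = f(0.000000, 0.500000) = -1.610000
  k2 = f(0.220000, 0.145800) = -1.082579
  y ← 0.500000 + 0.44·(-1.082579) = 0.023665
s=0.440000, y=0.023665:
  k1 = f(0.440000, 0.023665) = -0.792249
  k2 = f(0.660000, -0.150629) = -0.496705
  y ← 0.023665 + 0.44·(-0.496705) = -0.194885
y(0.88) ≈ -0.1949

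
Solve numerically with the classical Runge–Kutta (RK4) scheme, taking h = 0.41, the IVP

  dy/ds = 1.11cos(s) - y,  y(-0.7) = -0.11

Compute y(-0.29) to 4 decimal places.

RK4: k1 = f(s_n, y_n); k2 = f(s_n + h/2, y_n + (h/2)·k1); k3 = f(s_n + h/2, y_n + (h/2)·k2); k4 = f(s_n + h, y_n + h·k3); y_{n+1} = y_n + (h/6)·(k1 + 2k2 + 2k3 + k4).
s=-0.700000, y=-0.110000:
  k1 = f(-0.700000, -0.110000) = 0.958975
  k2 = f(-0.495000, 0.086590) = 0.890175
  k3 = f(-0.495000, 0.072486) = 0.904279
  k4 = f(-0.290000, 0.260755) = 0.802896
  y ← -0.110000 + (0.41/6)·(k1 + 2k2 + 2k3 + k4) = 0.255637
y(-0.29) ≈ 0.2556

0.2556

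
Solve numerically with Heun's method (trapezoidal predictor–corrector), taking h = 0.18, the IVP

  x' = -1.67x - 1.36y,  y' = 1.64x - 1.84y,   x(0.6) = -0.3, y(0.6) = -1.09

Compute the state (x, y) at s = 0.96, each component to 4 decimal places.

0.1144, -0.5629

Heun on (x,y): k1 = f(s_n, state_n); k2 = f(s_n + h, state_n + h·k1); state_{n+1} = state_n + (h/2)·(k1 + k2).
0.600000: (-0.300000, -1.090000)
  k1 = (1.983400, 1.513600)
  predictor → (0.057012, -0.817552)
  k2 = (1.016661, 1.597795)
  → (-0.029995, -0.809974)
0.780000: (-0.029995, -0.809974)
  k1 = (1.151656, 1.441162)
  predictor → (0.177304, -0.550565)
  k2 = (0.452672, 1.303818)
  → (0.114395, -0.562926)
(x(0.96), y(0.96)) ≈ (0.1144, -0.5629)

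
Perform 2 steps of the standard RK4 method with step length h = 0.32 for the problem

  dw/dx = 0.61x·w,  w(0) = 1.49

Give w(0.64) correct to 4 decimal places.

1.6883

RK4: k1 = f(x_n, w_n); k2 = f(x_n + h/2, w_n + (h/2)·k1); k3 = f(x_n + h/2, w_n + (h/2)·k2); k4 = f(x_n + h, w_n + h·k3); w_{n+1} = w_n + (h/6)·(k1 + 2k2 + 2k3 + k4).
x=0.000000, w=1.490000:
  k1 = f(0.000000, 1.490000) = 0.000000
  k2 = f(0.160000, 1.490000) = 0.145424
  k3 = f(0.160000, 1.513268) = 0.147695
  k4 = f(0.320000, 1.537262) = 0.300074
  w ← 1.490000 + (0.32/6)·(k1 + 2k2 + 2k3 + k4) = 1.537270
x=0.320000, w=1.537270:
  k1 = f(0.320000, 1.537270) = 0.300075
  k2 = f(0.480000, 1.585282) = 0.464171
  k3 = f(0.480000, 1.611537) = 0.471858
  k4 = f(0.640000, 1.688265) = 0.659098
  w ← 1.537270 + (0.32/6)·(k1 + 2k2 + 2k3 + k4) = 1.688269
w(0.64) ≈ 1.6883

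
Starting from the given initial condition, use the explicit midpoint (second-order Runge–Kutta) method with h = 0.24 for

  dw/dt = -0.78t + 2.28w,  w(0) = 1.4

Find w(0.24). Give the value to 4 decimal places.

2.3532

Midpoint: k1 = f(t_n, w_n); k2 = f(t_n + h/2, w_n + (h/2)·k1); w_{n+1} = w_n + h·k2.
t=0.000000, w=1.400000:
  k1 = f(0.000000, 1.400000) = 3.192000
  k2 = f(0.120000, 1.783040) = 3.971731
  w ← 1.400000 + 0.24·3.971731 = 2.353215
w(0.24) ≈ 2.3532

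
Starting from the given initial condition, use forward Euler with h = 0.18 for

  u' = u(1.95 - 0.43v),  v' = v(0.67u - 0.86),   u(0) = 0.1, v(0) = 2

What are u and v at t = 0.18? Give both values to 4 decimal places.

0.1196, 1.7145

Euler on (u,v): u_{n+1} = u_n + h·u', v_{n+1} = v_n + h·v'.
0.000000: (0.100000, 2.000000); f=(0.109000, -1.586000) → (0.119620, 1.714520)
(u(0.18), v(0.18)) ≈ (0.1196, 1.7145)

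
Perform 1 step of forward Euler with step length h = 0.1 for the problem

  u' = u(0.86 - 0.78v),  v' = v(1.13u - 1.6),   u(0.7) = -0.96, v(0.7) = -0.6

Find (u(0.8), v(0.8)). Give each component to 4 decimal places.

Euler on (u,v): u_{n+1} = u_n + h·u', v_{n+1} = v_n + h·v'.
0.700000: (-0.960000, -0.600000); f=(-1.274880, 1.610880) → (-1.087488, -0.438912)
(u(0.8), v(0.8)) ≈ (-1.0875, -0.4389)

-1.0875, -0.4389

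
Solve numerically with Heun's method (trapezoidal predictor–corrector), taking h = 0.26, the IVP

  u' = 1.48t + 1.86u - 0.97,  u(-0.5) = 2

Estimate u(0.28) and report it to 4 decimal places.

Heun: k1 = f(t_n, u_n); k2 = f(t_n + h, u_n + h·k1); u_{n+1} = u_n + (h/2)·(k1 + k2).
t=-0.500000, u=2.000000:
  k1 = f(-0.500000, 2.000000) = 2.010000
  k2 = f(-0.240000, 2.522600) = 3.366836
  u ← 2.000000 + (0.26/2)·(2.010000 + 3.366836) = 2.698989
t=-0.240000, u=2.698989:
  k1 = f(-0.240000, 2.698989) = 3.694919
  k2 = f(0.020000, 3.659668) = 5.866582
  u ← 2.698989 + (0.26/2)·(3.694919 + 5.866582) = 3.941984
t=0.020000, u=3.941984:
  k1 = f(0.020000, 3.941984) = 6.391690
  k2 = f(0.280000, 5.603823) = 9.867511
  u ← 3.941984 + (0.26/2)·(6.391690 + 9.867511) = 6.055680
u(0.28) ≈ 6.0557

6.0557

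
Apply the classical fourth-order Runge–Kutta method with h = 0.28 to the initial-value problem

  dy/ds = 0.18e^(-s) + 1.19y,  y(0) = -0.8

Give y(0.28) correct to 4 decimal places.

RK4: k1 = f(s_n, y_n); k2 = f(s_n + h/2, y_n + (h/2)·k1); k3 = f(s_n + h/2, y_n + (h/2)·k2); k4 = f(s_n + h, y_n + h·k3); y_{n+1} = y_n + (h/6)·(k1 + 2k2 + 2k3 + k4).
s=0.000000, y=-0.800000:
  k1 = f(0.000000, -0.800000) = -0.772000
  k2 = f(0.140000, -0.908080) = -0.924131
  k3 = f(0.140000, -0.929378) = -0.949476
  k4 = f(0.280000, -1.065853) = -1.132324
  y ← -0.800000 + (0.28/6)·(k1 + 2k2 + 2k3 + k4) = -1.063738
y(0.28) ≈ -1.0637

-1.0637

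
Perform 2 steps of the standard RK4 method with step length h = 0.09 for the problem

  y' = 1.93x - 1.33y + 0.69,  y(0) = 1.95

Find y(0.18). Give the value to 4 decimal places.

RK4: k1 = f(x_n, y_n); k2 = f(x_n + h/2, y_n + (h/2)·k1); k3 = f(x_n + h/2, y_n + (h/2)·k2); k4 = f(x_n + h, y_n + h·k3); y_{n+1} = y_n + (h/6)·(k1 + 2k2 + 2k3 + k4).
x=0.000000, y=1.950000:
  k1 = f(0.000000, 1.950000) = -1.903500
  k2 = f(0.045000, 1.864343) = -1.702726
  k3 = f(0.045000, 1.873377) = -1.714742
  k4 = f(0.090000, 1.795673) = -1.524545
  y ← 1.950000 + (0.09/6)·(k1 + 2k2 + 2k3 + k4) = 1.796055
x=0.090000, y=1.796055:
  k1 = f(0.090000, 1.796055) = -1.525054
  k2 = f(0.135000, 1.727428) = -1.346929
  k3 = f(0.135000, 1.735443) = -1.357590
  k4 = f(0.180000, 1.673872) = -1.188850
  y ← 1.796055 + (0.09/6)·(k1 + 2k2 + 2k3 + k4) = 1.674211
y(0.18) ≈ 1.6742

1.6742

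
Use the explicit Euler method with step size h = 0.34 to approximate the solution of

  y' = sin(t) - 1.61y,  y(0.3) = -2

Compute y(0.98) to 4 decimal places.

Euler: y_{n+1} = y_n + h·f(t_n, y_n).
t=0.300000, y=-2.000000: f=3.515520 → y ← -2.000000 + 0.34·3.515520 = -0.804723
t=0.640000, y=-0.804723: f=1.892800 → y ← -0.804723 + 0.34·1.892800 = -0.161171
y(0.98) ≈ -0.1612

-0.1612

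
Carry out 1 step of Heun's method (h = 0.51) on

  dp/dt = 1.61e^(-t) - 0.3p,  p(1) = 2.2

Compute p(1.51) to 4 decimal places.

Heun: k1 = f(t_n, p_n); k2 = f(t_n + h, p_n + h·k1); p_{n+1} = p_n + (h/2)·(k1 + k2).
t=1.000000, p=2.200000:
  k1 = f(1.000000, 2.200000) = -0.067714
  k2 = f(1.510000, 2.165466) = -0.293975
  p ← 2.200000 + (0.51/2)·(-0.067714 + (-0.293975)) = 2.107769
p(1.51) ≈ 2.1078

2.1078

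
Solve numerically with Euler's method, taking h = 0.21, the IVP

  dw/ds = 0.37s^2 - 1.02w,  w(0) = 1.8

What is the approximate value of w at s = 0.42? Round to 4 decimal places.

Euler: w_{n+1} = w_n + h·f(s_n, w_n).
s=0.000000, w=1.800000: f=-1.836000 → w ← 1.800000 + 0.21·(-1.836000) = 1.414440
s=0.210000, w=1.414440: f=-1.426412 → w ← 1.414440 + 0.21·(-1.426412) = 1.114894
w(0.42) ≈ 1.1149

1.1149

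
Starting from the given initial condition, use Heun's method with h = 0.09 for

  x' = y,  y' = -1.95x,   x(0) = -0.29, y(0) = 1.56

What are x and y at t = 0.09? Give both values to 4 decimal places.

-0.1473, 1.5986

Heun on (x,y): k1 = f(t_n, state_n); k2 = f(t_n + h, state_n + h·k1); state_{n+1} = state_n + (h/2)·(k1 + k2).
0.000000: (-0.290000, 1.560000)
  k1 = (1.560000, 0.565500)
  predictor → (-0.149600, 1.610895)
  k2 = (1.610895, 0.291720)
  → (-0.147310, 1.598575)
(x(0.09), y(0.09)) ≈ (-0.1473, 1.5986)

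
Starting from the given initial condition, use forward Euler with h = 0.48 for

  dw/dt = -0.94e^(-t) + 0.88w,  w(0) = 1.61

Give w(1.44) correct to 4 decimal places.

3.1505

Euler: w_{n+1} = w_n + h·f(t_n, w_n).
t=0.000000, w=1.610000: f=0.476800 → w ← 1.610000 + 0.48·0.476800 = 1.838864
t=0.480000, w=1.838864: f=1.036544 → w ← 1.838864 + 0.48·1.036544 = 2.336405
t=0.960000, w=2.336405: f=1.696117 → w ← 2.336405 + 0.48·1.696117 = 3.150541
w(1.44) ≈ 3.1505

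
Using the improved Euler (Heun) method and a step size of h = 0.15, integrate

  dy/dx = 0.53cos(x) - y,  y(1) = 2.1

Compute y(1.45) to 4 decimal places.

1.4020

Heun: k1 = f(x_n, y_n); k2 = f(x_n + h, y_n + h·k1); y_{n+1} = y_n + (h/2)·(k1 + k2).
x=1.000000, y=2.100000:
  k1 = f(1.000000, 2.100000) = -1.813640
  k2 = f(1.150000, 1.827954) = -1.611456
  y ← 2.100000 + (0.15/2)·(-1.813640 + (-1.611456)) = 1.843118
x=1.150000, y=1.843118:
  k1 = f(1.150000, 1.843118) = -1.626619
  k2 = f(1.300000, 1.599125) = -1.457351
  y ← 1.843118 + (0.15/2)·(-1.626619 + (-1.457351)) = 1.611820
x=1.300000, y=1.611820:
  k1 = f(1.300000, 1.611820) = -1.470046
  k2 = f(1.450000, 1.391313) = -1.327447
  y ← 1.611820 + (0.15/2)·(-1.470046 + (-1.327447)) = 1.402008
y(1.45) ≈ 1.4020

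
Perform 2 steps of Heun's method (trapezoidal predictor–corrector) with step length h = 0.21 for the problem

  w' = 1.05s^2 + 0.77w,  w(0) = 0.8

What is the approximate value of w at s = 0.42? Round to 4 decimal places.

1.1349

Heun: k1 = f(s_n, w_n); k2 = f(s_n + h, w_n + h·k1); w_{n+1} = w_n + (h/2)·(k1 + k2).
s=0.000000, w=0.800000:
  k1 = f(0.000000, 0.800000) = 0.616000
  k2 = f(0.210000, 0.929360) = 0.761912
  w ← 0.800000 + (0.21/2)·(0.616000 + 0.761912) = 0.944681
s=0.210000, w=0.944681:
  k1 = f(0.210000, 0.944681) = 0.773709
  k2 = f(0.420000, 1.107160) = 1.037733
  w ← 0.944681 + (0.21/2)·(0.773709 + 1.037733) = 1.134882
w(0.42) ≈ 1.1349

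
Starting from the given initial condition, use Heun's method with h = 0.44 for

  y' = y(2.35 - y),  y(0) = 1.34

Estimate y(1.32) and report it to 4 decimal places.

2.2160

Heun: k1 = f(t_n, y_n); k2 = f(t_n + h, y_n + h·k1); y_{n+1} = y_n + (h/2)·(k1 + k2).
t=0.000000, y=1.340000:
  k1 = f(0.000000, 1.340000) = 1.353400
  k2 = f(0.440000, 1.935496) = 0.802271
  y ← 1.340000 + (0.44/2)·(1.353400 + 0.802271) = 1.814248
t=0.440000, y=1.814248:
  k1 = f(0.440000, 1.814248) = 0.971988
  k2 = f(0.880000, 2.241922) = 0.242302
  y ← 1.814248 + (0.44/2)·(0.971988 + 0.242302) = 2.081391
t=0.880000, y=2.081391:
  k1 = f(0.880000, 2.081391) = 0.559080
  k2 = f(1.320000, 2.327386) = 0.052631
  y ← 2.081391 + (0.44/2)·(0.559080 + 0.052631) = 2.215968
y(1.32) ≈ 2.2160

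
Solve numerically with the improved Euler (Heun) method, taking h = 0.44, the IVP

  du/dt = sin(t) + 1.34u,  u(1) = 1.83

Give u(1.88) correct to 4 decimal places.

Heun: k1 = f(t_n, u_n); k2 = f(t_n + h, u_n + h·k1); u_{n+1} = u_n + (h/2)·(k1 + k2).
t=1.000000, u=1.830000:
  k1 = f(1.000000, 1.830000) = 3.293671
  k2 = f(1.440000, 3.279215) = 5.385607
  u ← 1.830000 + (0.44/2)·(3.293671 + 5.385607) = 3.739441
t=1.440000, u=3.739441:
  k1 = f(1.440000, 3.739441) = 6.002309
  k2 = f(1.880000, 6.380457) = 9.502389
  u ← 3.739441 + (0.44/2)·(6.002309 + 9.502389) = 7.150475
u(1.88) ≈ 7.1505

7.1505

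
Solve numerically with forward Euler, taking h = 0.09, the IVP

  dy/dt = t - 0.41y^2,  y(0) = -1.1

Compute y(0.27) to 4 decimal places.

-1.2205

Euler: y_{n+1} = y_n + h·f(t_n, y_n).
t=0.000000, y=-1.100000: f=-0.496100 → y ← -1.100000 + 0.09·(-0.496100) = -1.144649
t=0.090000, y=-1.144649: f=-0.447191 → y ← -1.144649 + 0.09·(-0.447191) = -1.184896
t=0.180000, y=-1.184896: f=-0.395631 → y ← -1.184896 + 0.09·(-0.395631) = -1.220503
y(0.27) ≈ -1.2205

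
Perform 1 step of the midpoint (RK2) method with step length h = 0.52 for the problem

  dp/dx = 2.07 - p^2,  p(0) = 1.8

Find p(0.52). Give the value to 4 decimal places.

1.7129

Midpoint: k1 = f(x_n, p_n); k2 = f(x_n + h/2, p_n + (h/2)·k1); p_{n+1} = p_n + h·k2.
x=0.000000, p=1.800000:
  k1 = f(0.000000, 1.800000) = -1.170000
  k2 = f(0.260000, 1.495800) = -0.167418
  p ← 1.800000 + 0.52·(-0.167418) = 1.712943
p(0.52) ≈ 1.7129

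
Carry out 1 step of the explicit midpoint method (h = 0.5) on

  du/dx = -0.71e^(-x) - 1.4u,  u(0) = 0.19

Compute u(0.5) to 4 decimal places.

Midpoint: k1 = f(x_n, u_n); k2 = f(x_n + h/2, u_n + (h/2)·k1); u_{n+1} = u_n + h·k2.
x=0.000000, u=0.190000:
  k1 = f(0.000000, 0.190000) = -0.976000
  k2 = f(0.250000, -0.054000) = -0.477349
  u ← 0.190000 + 0.5·(-0.477349) = -0.048674
u(0.5) ≈ -0.0487

-0.0487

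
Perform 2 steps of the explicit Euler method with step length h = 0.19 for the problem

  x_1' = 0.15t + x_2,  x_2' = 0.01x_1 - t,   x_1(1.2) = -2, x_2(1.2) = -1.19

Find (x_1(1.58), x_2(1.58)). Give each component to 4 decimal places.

Euler on (x_1,x_2): x_1_{n+1} = x_1_n + h·x_1', x_2_{n+1} = x_2_n + h·x_2'.
1.200000: (-2.000000, -1.190000); f=(-1.010000, -1.220000) → (-2.191900, -1.421800)
1.390000: (-2.191900, -1.421800); f=(-1.213300, -1.411919) → (-2.422427, -1.690065)
(x_1(1.58), x_2(1.58)) ≈ (-2.4224, -1.6901)

-2.4224, -1.6901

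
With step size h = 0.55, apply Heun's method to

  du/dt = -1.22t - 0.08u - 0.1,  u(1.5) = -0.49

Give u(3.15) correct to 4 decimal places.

Heun: k1 = f(t_n, u_n); k2 = f(t_n + h, u_n + h·k1); u_{n+1} = u_n + (h/2)·(k1 + k2).
t=1.500000, u=-0.490000:
  k1 = f(1.500000, -0.490000) = -1.890800
  k2 = f(2.050000, -1.529940) = -2.478605
  u ← -0.490000 + (0.55/2)·(-1.890800 + (-2.478605)) = -1.691586
t=2.050000, u=-1.691586:
  k1 = f(2.050000, -1.691586) = -2.465673
  k2 = f(2.600000, -3.047707) = -3.028183
  u ← -1.691586 + (0.55/2)·(-2.465673 + (-3.028183)) = -3.202397
t=2.600000, u=-3.202397:
  k1 = f(2.600000, -3.202397) = -3.015808
  k2 = f(3.150000, -4.861091) = -3.554113
  u ← -3.202397 + (0.55/2)·(-3.015808 + (-3.554113)) = -5.009125
u(3.15) ≈ -5.0091

-5.0091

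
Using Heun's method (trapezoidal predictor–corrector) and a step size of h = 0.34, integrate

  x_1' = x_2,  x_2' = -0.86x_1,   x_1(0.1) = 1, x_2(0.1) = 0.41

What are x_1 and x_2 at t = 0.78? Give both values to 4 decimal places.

1.0686, -0.2262

Heun on (x_1,x_2): k1 = f(t_n, state_n); k2 = f(t_n + h, state_n + h·k1); state_{n+1} = state_n + (h/2)·(k1 + k2).
0.100000: (1.000000, 0.410000)
  k1 = (0.410000, -0.860000)
  predictor → (1.139400, 0.117600)
  k2 = (0.117600, -0.979884)
  → (1.089692, 0.097220)
0.440000: (1.089692, 0.097220)
  k1 = (0.097220, -0.937135)
  predictor → (1.122747, -0.221406)
  k2 = (-0.221406, -0.965562)
  → (1.068580, -0.226239)
(x_1(0.78), x_2(0.78)) ≈ (1.0686, -0.2262)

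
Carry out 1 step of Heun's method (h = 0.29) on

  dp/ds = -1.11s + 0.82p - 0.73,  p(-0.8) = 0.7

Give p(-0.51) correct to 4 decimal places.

0.8908

Heun: k1 = f(s_n, p_n); k2 = f(s_n + h, p_n + h·k1); p_{n+1} = p_n + (h/2)·(k1 + k2).
s=-0.800000, p=0.700000:
  k1 = f(-0.800000, 0.700000) = 0.732000
  k2 = f(-0.510000, 0.912280) = 0.584170
  p ← 0.700000 + (0.29/2)·(0.732000 + 0.584170) = 0.890845
p(-0.51) ≈ 0.8908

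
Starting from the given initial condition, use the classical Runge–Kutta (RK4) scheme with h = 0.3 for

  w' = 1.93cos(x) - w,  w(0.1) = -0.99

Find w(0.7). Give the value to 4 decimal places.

0.2365

RK4: k1 = f(x_n, w_n); k2 = f(x_n + h/2, w_n + (h/2)·k1); k3 = f(x_n + h/2, w_n + (h/2)·k2); k4 = f(x_n + h, w_n + h·k3); w_{n+1} = w_n + (h/6)·(k1 + 2k2 + 2k3 + k4).
x=0.100000, w=-0.990000:
  k1 = f(0.100000, -0.990000) = 2.910358
  k2 = f(0.250000, -0.553446) = 2.423447
  k3 = f(0.250000, -0.626483) = 2.496484
  k4 = f(0.400000, -0.241055) = 2.018703
  w ← -0.990000 + (0.3/6)·(k1 + 2k2 + 2k3 + k4) = -0.251554
x=0.400000, w=-0.251554:
  k1 = f(0.400000, -0.251554) = 2.029202
  k2 = f(0.550000, 0.052826) = 1.592546
  k3 = f(0.550000, -0.012672) = 1.658044
  k4 = f(0.700000, 0.245859) = 1.230286
  w ← -0.251554 + (0.3/6)·(k1 + 2k2 + 2k3 + k4) = 0.236480
w(0.7) ≈ 0.2365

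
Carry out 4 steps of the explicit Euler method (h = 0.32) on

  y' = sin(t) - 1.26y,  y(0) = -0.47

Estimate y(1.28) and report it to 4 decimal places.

Euler: y_{n+1} = y_n + h·f(t_n, y_n).
t=0.000000, y=-0.470000: f=0.592200 → y ← -0.470000 + 0.32·0.592200 = -0.280496
t=0.320000, y=-0.280496: f=0.667992 → y ← -0.280496 + 0.32·0.667992 = -0.066739
t=0.640000, y=-0.066739: f=0.681286 → y ← -0.066739 + 0.32·0.681286 = 0.151273
t=0.960000, y=0.151273: f=0.628588 → y ← 0.151273 + 0.32·0.628588 = 0.352421
y(1.28) ≈ 0.3524

0.3524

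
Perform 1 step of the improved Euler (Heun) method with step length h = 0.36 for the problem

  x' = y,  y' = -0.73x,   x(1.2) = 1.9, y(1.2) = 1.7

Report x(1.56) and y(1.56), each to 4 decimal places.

Heun on (x,y): k1 = f(t_n, state_n); k2 = f(t_n + h, state_n + h·k1); state_{n+1} = state_n + (h/2)·(k1 + k2).
1.200000: (1.900000, 1.700000)
  k1 = (1.700000, -1.387000)
  predictor → (2.512000, 1.200680)
  k2 = (1.200680, -1.833760)
  → (2.422122, 1.120263)
(x(1.56), y(1.56)) ≈ (2.4221, 1.1203)

2.4221, 1.1203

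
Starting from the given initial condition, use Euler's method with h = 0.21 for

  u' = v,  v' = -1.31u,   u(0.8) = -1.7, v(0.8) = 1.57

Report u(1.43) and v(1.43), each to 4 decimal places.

Euler on (u,v): u_{n+1} = u_n + h·u', v_{n+1} = v_n + h·v'.
0.800000: (-1.700000, 1.570000); f=(1.570000, 2.227000) → (-1.370300, 2.037670)
1.010000: (-1.370300, 2.037670); f=(2.037670, 1.795093) → (-0.942389, 2.414640)
1.220000: (-0.942389, 2.414640); f=(2.414640, 1.234530) → (-0.435315, 2.673891)
(u(1.43), v(1.43)) ≈ (-0.4353, 2.6739)

-0.4353, 2.6739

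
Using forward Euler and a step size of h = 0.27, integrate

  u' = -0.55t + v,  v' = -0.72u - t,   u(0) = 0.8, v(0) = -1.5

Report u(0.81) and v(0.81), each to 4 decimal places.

-0.6597, -1.9331

Euler on (u,v): u_{n+1} = u_n + h·u', v_{n+1} = v_n + h·v'.
0.000000: (0.800000, -1.500000); f=(-1.500000, -0.576000) → (0.395000, -1.655520)
0.270000: (0.395000, -1.655520); f=(-1.804020, -0.554400) → (-0.092085, -1.805208)
0.540000: (-0.092085, -1.805208); f=(-2.102208, -0.473699) → (-0.659682, -1.933107)
(u(0.81), v(0.81)) ≈ (-0.6597, -1.9331)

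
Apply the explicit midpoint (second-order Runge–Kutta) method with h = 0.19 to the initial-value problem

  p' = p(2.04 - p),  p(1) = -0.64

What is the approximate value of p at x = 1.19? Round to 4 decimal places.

Midpoint: k1 = f(x_n, p_n); k2 = f(x_n + h/2, p_n + (h/2)·k1); p_{n+1} = p_n + h·k2.
x=1.000000, p=-0.640000:
  k1 = f(1.000000, -0.640000) = -1.715200
  k2 = f(1.095000, -0.802944) = -2.282725
  p ← -0.640000 + 0.19·(-2.282725) = -1.073718
p(1.19) ≈ -1.0737

-1.0737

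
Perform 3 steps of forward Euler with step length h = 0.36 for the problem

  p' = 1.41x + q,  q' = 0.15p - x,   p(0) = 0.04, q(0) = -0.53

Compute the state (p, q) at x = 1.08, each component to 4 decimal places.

-0.0322, -0.9333

Euler on (p,q): p_{n+1} = p_n + h·p', q_{n+1} = q_n + h·q'.
0.000000: (0.040000, -0.530000); f=(-0.530000, 0.006000) → (-0.150800, -0.527840)
0.360000: (-0.150800, -0.527840); f=(-0.020240, -0.382620) → (-0.158086, -0.665583)
0.720000: (-0.158086, -0.665583); f=(0.349617, -0.743713) → (-0.032224, -0.933320)
(p(1.08), q(1.08)) ≈ (-0.0322, -0.9333)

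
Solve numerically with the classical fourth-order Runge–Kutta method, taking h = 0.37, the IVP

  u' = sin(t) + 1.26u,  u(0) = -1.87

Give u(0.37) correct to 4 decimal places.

-2.9008

RK4: k1 = f(t_n, u_n); k2 = f(t_n + h/2, u_n + (h/2)·k1); k3 = f(t_n + h/2, u_n + (h/2)·k2); k4 = f(t_n + h, u_n + h·k3); u_{n+1} = u_n + (h/6)·(k1 + 2k2 + 2k3 + k4).
t=0.000000, u=-1.870000:
  k1 = f(0.000000, -1.870000) = -2.356200
  k2 = f(0.185000, -2.305897) = -2.721484
  k3 = f(0.185000, -2.373474) = -2.806631
  k4 = f(0.370000, -2.908454) = -3.303036
  u ← -1.870000 + (0.37/6)·(k1 + 2k2 + 2k3 + k4) = -2.900787
u(0.37) ≈ -2.9008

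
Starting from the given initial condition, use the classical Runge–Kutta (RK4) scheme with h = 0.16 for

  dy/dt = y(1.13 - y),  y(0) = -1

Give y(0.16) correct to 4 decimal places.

RK4: k1 = f(t_n, y_n); k2 = f(t_n + h/2, y_n + (h/2)·k1); k3 = f(t_n + h/2, y_n + (h/2)·k2); k4 = f(t_n + h, y_n + h·k3); y_{n+1} = y_n + (h/6)·(k1 + 2k2 + 2k3 + k4).
t=0.000000, y=-1.000000:
  k1 = f(0.000000, -1.000000) = -2.130000
  k2 = f(0.080000, -1.170400) = -2.692388
  k3 = f(0.080000, -1.215391) = -2.850567
  k4 = f(0.160000, -1.456091) = -3.765583
  y ← -1.000000 + (0.16/6)·(k1 + 2k2 + 2k3 + k4) = -1.452840
y(0.16) ≈ -1.4528

-1.4528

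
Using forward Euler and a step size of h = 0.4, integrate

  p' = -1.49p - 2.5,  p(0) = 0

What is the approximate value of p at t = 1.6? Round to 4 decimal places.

-1.6332

Euler: p_{n+1} = p_n + h·f(t_n, p_n).
t=0.000000, p=0.000000: f=-2.500000 → p ← 0.000000 + 0.4·(-2.500000) = -1.000000
t=0.400000, p=-1.000000: f=-1.010000 → p ← -1.000000 + 0.4·(-1.010000) = -1.404000
t=0.800000, p=-1.404000: f=-0.408040 → p ← -1.404000 + 0.4·(-0.408040) = -1.567216
t=1.200000, p=-1.567216: f=-0.164848 → p ← -1.567216 + 0.4·(-0.164848) = -1.633155
p(1.6) ≈ -1.6332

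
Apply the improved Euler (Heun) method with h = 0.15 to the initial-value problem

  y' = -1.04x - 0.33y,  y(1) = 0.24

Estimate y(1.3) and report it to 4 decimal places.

Heun: k1 = f(x_n, y_n); k2 = f(x_n + h, y_n + h·k1); y_{n+1} = y_n + (h/2)·(k1 + k2).
x=1.000000, y=0.240000:
  k1 = f(1.000000, 0.240000) = -1.119200
  k2 = f(1.150000, 0.072120) = -1.219800
  y ← 0.240000 + (0.15/2)·(-1.119200 + (-1.219800)) = 0.064575
x=1.150000, y=0.064575:
  k1 = f(1.150000, 0.064575) = -1.217310
  k2 = f(1.300000, -0.118021) = -1.313053
  y ← 0.064575 + (0.15/2)·(-1.217310 + (-1.313053)) = -0.125202
y(1.3) ≈ -0.1252

-0.1252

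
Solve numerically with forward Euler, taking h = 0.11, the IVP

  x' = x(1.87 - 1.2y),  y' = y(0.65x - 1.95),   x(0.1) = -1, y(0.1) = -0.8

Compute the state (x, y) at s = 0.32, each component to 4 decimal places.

Euler on (x,y): x_{n+1} = x_n + h·x', y_{n+1} = y_n + h·y'.
0.100000: (-1.000000, -0.800000); f=(-2.830000, 2.080000) → (-1.311300, -0.571200)
0.210000: (-1.311300, -0.571200); f=(-3.350948, 1.600699) → (-1.679904, -0.395123)
(x(0.32), y(0.32)) ≈ (-1.6799, -0.3951)

-1.6799, -0.3951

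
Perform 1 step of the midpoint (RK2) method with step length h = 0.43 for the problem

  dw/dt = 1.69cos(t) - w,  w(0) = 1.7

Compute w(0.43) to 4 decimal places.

Midpoint: k1 = f(t_n, w_n); k2 = f(t_n + h/2, w_n + (h/2)·k1); w_{n+1} = w_n + h·k2.
t=0.000000, w=1.700000:
  k1 = f(0.000000, 1.700000) = -0.010000
  k2 = f(0.215000, 1.697850) = -0.046760
  w ← 1.700000 + 0.43·(-0.046760) = 1.679893
w(0.43) ≈ 1.6799

1.6799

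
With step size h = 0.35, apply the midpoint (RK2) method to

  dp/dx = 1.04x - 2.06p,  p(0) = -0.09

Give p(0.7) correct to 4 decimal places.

0.1534

Midpoint: k1 = f(x_n, p_n); k2 = f(x_n + h/2, p_n + (h/2)·k1); p_{n+1} = p_n + h·k2.
x=0.000000, p=-0.090000:
  k1 = f(0.000000, -0.090000) = 0.185400
  k2 = f(0.175000, -0.057555) = 0.300563
  p ← -0.090000 + 0.35·0.300563 = 0.015197
x=0.350000, p=0.015197:
  k1 = f(0.350000, 0.015197) = 0.332694
  k2 = f(0.525000, 0.073419) = 0.394758
  p ← 0.015197 + 0.35·0.394758 = 0.153362
p(0.7) ≈ 0.1534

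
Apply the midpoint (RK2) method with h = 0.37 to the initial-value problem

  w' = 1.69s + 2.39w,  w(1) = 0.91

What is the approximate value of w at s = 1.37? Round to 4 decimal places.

Midpoint: k1 = f(s_n, w_n); k2 = f(s_n + h/2, w_n + (h/2)·k1); w_{n+1} = w_n + h·k2.
s=1.000000, w=0.910000:
  k1 = f(1.000000, 0.910000) = 3.864900
  k2 = f(1.185000, 1.625007) = 5.886416
  w ← 0.910000 + 0.37·5.886416 = 3.087974
w(1.37) ≈ 3.0880

3.0880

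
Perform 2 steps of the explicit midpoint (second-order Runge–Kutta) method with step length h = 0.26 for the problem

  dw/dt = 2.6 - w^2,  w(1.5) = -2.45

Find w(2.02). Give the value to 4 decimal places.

-11.5388

Midpoint: k1 = f(t_n, w_n); k2 = f(t_n + h/2, w_n + (h/2)·k1); w_{n+1} = w_n + h·k2.
t=1.500000, w=-2.450000:
  k1 = f(1.500000, -2.450000) = -3.402500
  k2 = f(1.630000, -2.892325) = -5.765544
  w ← -2.450000 + 0.26·(-5.765544) = -3.949041
t=1.760000, w=-3.949041:
  k1 = f(1.760000, -3.949041) = -12.994928
  k2 = f(1.890000, -5.638382) = -29.191352
  w ← -3.949041 + 0.26·(-29.191352) = -11.538793
w(2.02) ≈ -11.5388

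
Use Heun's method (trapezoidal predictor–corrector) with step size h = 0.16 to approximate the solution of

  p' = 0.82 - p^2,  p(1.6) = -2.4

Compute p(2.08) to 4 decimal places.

-25.9175

Heun: k1 = f(s_n, p_n); k2 = f(s_n + h, p_n + h·k1); p_{n+1} = p_n + (h/2)·(k1 + k2).
s=1.600000, p=-2.400000:
  k1 = f(1.600000, -2.400000) = -4.940000
  k2 = f(1.760000, -3.190400) = -9.358652
  p ← -2.400000 + (0.16/2)·(-4.940000 + (-9.358652)) = -3.543892
s=1.760000, p=-3.543892:
  k1 = f(1.760000, -3.543892) = -11.739172
  k2 = f(1.920000, -5.422160) = -28.579815
  p ← -3.543892 + (0.16/2)·(-11.739172 + (-28.579815)) = -6.769411
s=1.920000, p=-6.769411:
  k1 = f(1.920000, -6.769411) = -45.004927
  k2 = f(2.080000, -13.970199) = -194.346473
  p ← -6.769411 + (0.16/2)·(-45.004927 + (-194.346473)) = -25.917523
p(2.08) ≈ -25.9175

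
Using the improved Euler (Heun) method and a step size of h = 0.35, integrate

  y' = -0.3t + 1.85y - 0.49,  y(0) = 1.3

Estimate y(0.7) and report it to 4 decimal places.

Heun: k1 = f(t_n, y_n); k2 = f(t_n + h, y_n + h·k1); y_{n+1} = y_n + (h/2)·(k1 + k2).
t=0.000000, y=1.300000:
  k1 = f(0.000000, 1.300000) = 1.915000
  k2 = f(0.350000, 1.970250) = 3.049963
  y ← 1.300000 + (0.35/2)·(1.915000 + 3.049963) = 2.168868
t=0.350000, y=2.168868:
  k1 = f(0.350000, 2.168868) = 3.417407
  k2 = f(0.700000, 3.364961) = 5.525177
  y ← 2.168868 + (0.35/2)·(3.417407 + 5.525177) = 3.733821
y(0.7) ≈ 3.7338

3.7338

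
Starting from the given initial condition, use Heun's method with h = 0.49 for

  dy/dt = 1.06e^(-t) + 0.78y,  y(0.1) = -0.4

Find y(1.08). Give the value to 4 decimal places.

0.1222

Heun: k1 = f(t_n, y_n); k2 = f(t_n + h, y_n + h·k1); y_{n+1} = y_n + (h/2)·(k1 + k2).
t=0.100000, y=-0.400000:
  k1 = f(0.100000, -0.400000) = 0.647128
  k2 = f(0.590000, -0.082907) = 0.522919
  y ← -0.400000 + (0.49/2)·(0.647128 + 0.522919) = -0.113339
t=0.590000, y=-0.113339:
  k1 = f(0.590000, -0.113339) = 0.499183
  k2 = f(1.080000, 0.131261) = 0.462355
  y ← -0.113339 + (0.49/2)·(0.499183 + 0.462355) = 0.122238
y(1.08) ≈ 0.1222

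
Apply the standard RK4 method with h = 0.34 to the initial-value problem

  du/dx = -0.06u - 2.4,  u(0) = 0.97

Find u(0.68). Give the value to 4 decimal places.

RK4: k1 = f(x_n, u_n); k2 = f(x_n + h/2, u_n + (h/2)·k1); k3 = f(x_n + h/2, u_n + (h/2)·k2); k4 = f(x_n + h, u_n + h·k3); u_{n+1} = u_n + (h/6)·(k1 + 2k2 + 2k3 + k4).
x=0.000000, u=0.970000:
  k1 = f(0.000000, 0.970000) = -2.458200
  k2 = f(0.170000, 0.552106) = -2.433126
  k3 = f(0.170000, 0.556369) = -2.433382
  k4 = f(0.340000, 0.142650) = -2.408559
  u ← 0.970000 + (0.34/6)·(k1 + 2k2 + 2k3 + k4) = 0.142679
x=0.340000, u=0.142679:
  k1 = f(0.340000, 0.142679) = -2.408561
  k2 = f(0.510000, -0.266776) = -2.383993
  k3 = f(0.510000, -0.262600) = -2.384244
  k4 = f(0.680000, -0.667964) = -2.359922
  u ← 0.142679 + (0.34/6)·(k1 + 2k2 + 2k3 + k4) = -0.667935
u(0.68) ≈ -0.6679

-0.6679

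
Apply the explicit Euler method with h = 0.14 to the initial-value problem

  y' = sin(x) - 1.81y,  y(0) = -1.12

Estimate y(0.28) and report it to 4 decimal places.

-0.6048

Euler: y_{n+1} = y_n + h·f(x_n, y_n).
x=0.000000, y=-1.120000: f=2.027200 → y ← -1.120000 + 0.14·2.027200 = -0.836192
x=0.140000, y=-0.836192: f=1.653051 → y ← -0.836192 + 0.14·1.653051 = -0.604765
y(0.28) ≈ -0.6048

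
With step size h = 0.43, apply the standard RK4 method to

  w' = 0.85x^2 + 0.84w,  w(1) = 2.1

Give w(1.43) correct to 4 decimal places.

3.6562

RK4: k1 = f(x_n, w_n); k2 = f(x_n + h/2, w_n + (h/2)·k1); k3 = f(x_n + h/2, w_n + (h/2)·k2); k4 = f(x_n + h, w_n + h·k3); w_{n+1} = w_n + (h/6)·(k1 + 2k2 + 2k3 + k4).
x=1.000000, w=2.100000:
  k1 = f(1.000000, 2.100000) = 2.614000
  k2 = f(1.215000, 2.662010) = 3.490880
  k3 = f(1.215000, 2.850539) = 3.649244
  k4 = f(1.430000, 3.669175) = 4.820272
  w ← 2.100000 + (0.43/6)·(k1 + 2k2 + 2k3 + k4) = 3.656207
w(1.43) ≈ 3.6562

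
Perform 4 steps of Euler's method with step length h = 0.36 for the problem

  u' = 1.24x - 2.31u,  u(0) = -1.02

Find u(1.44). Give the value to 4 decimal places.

0.5400

Euler: u_{n+1} = u_n + h·f(x_n, u_n).
x=0.000000, u=-1.020000: f=2.356200 → u ← -1.020000 + 0.36·2.356200 = -0.171768
x=0.360000, u=-0.171768: f=0.843184 → u ← -0.171768 + 0.36·0.843184 = 0.131778
x=0.720000, u=0.131778: f=0.588392 → u ← 0.131778 + 0.36·0.588392 = 0.343599
x=1.080000, u=0.343599: f=0.545485 → u ← 0.343599 + 0.36·0.545485 = 0.539974
u(1.44) ≈ 0.5400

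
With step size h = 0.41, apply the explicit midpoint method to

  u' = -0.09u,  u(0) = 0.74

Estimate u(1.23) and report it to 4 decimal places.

Midpoint: k1 = f(x_n, u_n); k2 = f(x_n + h/2, u_n + (h/2)·k1); u_{n+1} = u_n + h·k2.
x=0.000000, u=0.740000:
  k1 = f(0.000000, 0.740000) = -0.066600
  k2 = f(0.205000, 0.726347) = -0.065371
  u ← 0.740000 + 0.41·(-0.065371) = 0.713198
x=0.410000, u=0.713198:
  k1 = f(0.410000, 0.713198) = -0.064188
  k2 = f(0.615000, 0.700039) = -0.063004
  u ← 0.713198 + 0.41·(-0.063004) = 0.687366
x=0.820000, u=0.687366:
  k1 = f(0.820000, 0.687366) = -0.061863
  k2 = f(1.025000, 0.674684) = -0.060722
  u ← 0.687366 + 0.41·(-0.060722) = 0.662470
u(1.23) ≈ 0.6625

0.6625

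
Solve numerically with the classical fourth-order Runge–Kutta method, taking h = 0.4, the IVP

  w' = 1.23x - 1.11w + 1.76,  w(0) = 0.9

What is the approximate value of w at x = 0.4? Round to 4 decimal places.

1.2312

RK4: k1 = f(x_n, w_n); k2 = f(x_n + h/2, w_n + (h/2)·k1); k3 = f(x_n + h/2, w_n + (h/2)·k2); k4 = f(x_n + h, w_n + h·k3); w_{n+1} = w_n + (h/6)·(k1 + 2k2 + 2k3 + k4).
x=0.000000, w=0.900000:
  k1 = f(0.000000, 0.900000) = 0.761000
  k2 = f(0.200000, 1.052200) = 0.838058
  k3 = f(0.200000, 1.067612) = 0.820951
  k4 = f(0.400000, 1.228380) = 0.888498
  w ← 0.900000 + (0.4/6)·(k1 + 2k2 + 2k3 + k4) = 1.231168
w(0.4) ≈ 1.2312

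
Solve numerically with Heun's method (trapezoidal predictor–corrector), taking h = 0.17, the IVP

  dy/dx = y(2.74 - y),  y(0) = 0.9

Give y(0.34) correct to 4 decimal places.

1.5121

Heun: k1 = f(x_n, y_n); k2 = f(x_n + h, y_n + h·k1); y_{n+1} = y_n + (h/2)·(k1 + k2).
x=0.000000, y=0.900000:
  k1 = f(0.000000, 0.900000) = 1.656000
  k2 = f(0.170000, 1.181520) = 1.841375
  y ← 0.900000 + (0.17/2)·(1.656000 + 1.841375) = 1.197277
x=0.170000, y=1.197277:
  k1 = f(0.170000, 1.197277) = 1.847067
  k2 = f(0.340000, 1.511278) = 1.856940
  y ← 1.197277 + (0.17/2)·(1.847067 + 1.856940) = 1.512118
y(0.34) ≈ 1.5121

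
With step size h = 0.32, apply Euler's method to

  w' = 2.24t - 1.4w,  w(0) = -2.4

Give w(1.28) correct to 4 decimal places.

Euler: w_{n+1} = w_n + h·f(t_n, w_n).
t=0.000000, w=-2.400000: f=3.360000 → w ← -2.400000 + 0.32·3.360000 = -1.324800
t=0.320000, w=-1.324800: f=2.571520 → w ← -1.324800 + 0.32·2.571520 = -0.501914
t=0.640000, w=-0.501914: f=2.136279 → w ← -0.501914 + 0.32·2.136279 = 0.181696
t=0.960000, w=0.181696: f=1.896026 → w ← 0.181696 + 0.32·1.896026 = 0.788424
w(1.28) ≈ 0.7884

0.7884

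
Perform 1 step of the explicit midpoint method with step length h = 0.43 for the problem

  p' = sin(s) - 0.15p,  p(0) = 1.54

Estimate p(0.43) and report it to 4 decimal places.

Midpoint: k1 = f(s_n, p_n); k2 = f(s_n + h/2, p_n + (h/2)·k1); p_{n+1} = p_n + h·k2.
s=0.000000, p=1.540000:
  k1 = f(0.000000, 1.540000) = -0.231000
  k2 = f(0.215000, 1.490335) = -0.010203
  p ← 1.540000 + 0.43·(-0.010203) = 1.535613
p(0.43) ≈ 1.5356

1.5356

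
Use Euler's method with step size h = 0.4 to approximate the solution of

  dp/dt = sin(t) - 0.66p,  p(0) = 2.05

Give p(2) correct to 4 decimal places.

Euler: p_{n+1} = p_n + h·f(t_n, p_n).
t=0.000000, p=2.050000: f=-1.353000 → p ← 2.050000 + 0.4·(-1.353000) = 1.508800
t=0.400000, p=1.508800: f=-0.606390 → p ← 1.508800 + 0.4·(-0.606390) = 1.266244
t=0.800000, p=1.266244: f=-0.118365 → p ← 1.266244 + 0.4·(-0.118365) = 1.218898
t=1.200000, p=1.218898: f=0.127566 → p ← 1.218898 + 0.4·0.127566 = 1.269925
t=1.600000, p=1.269925: f=0.161423 → p ← 1.269925 + 0.4·0.161423 = 1.334494
p(2) ≈ 1.3345

1.3345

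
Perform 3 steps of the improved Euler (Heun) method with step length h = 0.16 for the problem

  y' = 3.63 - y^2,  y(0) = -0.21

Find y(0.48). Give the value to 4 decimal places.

Heun: k1 = f(s_n, y_n); k2 = f(s_n + h, y_n + h·k1); y_{n+1} = y_n + (h/2)·(k1 + k2).
s=0.000000, y=-0.210000:
  k1 = f(0.000000, -0.210000) = 3.585900
  k2 = f(0.160000, 0.363744) = 3.497690
  y ← -0.210000 + (0.16/2)·(3.585900 + 3.497690) = 0.356687
s=0.160000, y=0.356687:
  k1 = f(0.160000, 0.356687) = 3.502774
  k2 = f(0.320000, 0.917131) = 2.788871
  y ← 0.356687 + (0.16/2)·(3.502774 + 2.788871) = 0.860019
s=0.320000, y=0.860019:
  k1 = f(0.320000, 0.860019) = 2.890368
  k2 = f(0.480000, 1.322478) = 1.881053
  y ← 0.860019 + (0.16/2)·(2.890368 + 1.881053) = 1.241732
y(0.48) ≈ 1.2417

1.2417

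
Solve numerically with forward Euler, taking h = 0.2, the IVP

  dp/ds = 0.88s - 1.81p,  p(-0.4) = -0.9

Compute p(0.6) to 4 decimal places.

-0.0231

Euler: p_{n+1} = p_n + h·f(s_n, p_n).
s=-0.400000, p=-0.900000: f=1.277000 → p ← -0.900000 + 0.2·1.277000 = -0.644600
s=-0.200000, p=-0.644600: f=0.990726 → p ← -0.644600 + 0.2·0.990726 = -0.446455
s=0.000000, p=-0.446455: f=0.808083 → p ← -0.446455 + 0.2·0.808083 = -0.284838
s=0.200000, p=-0.284838: f=0.691557 → p ← -0.284838 + 0.2·0.691557 = -0.146527
s=0.400000, p=-0.146527: f=0.617213 → p ← -0.146527 + 0.2·0.617213 = -0.023084
p(0.6) ≈ -0.0231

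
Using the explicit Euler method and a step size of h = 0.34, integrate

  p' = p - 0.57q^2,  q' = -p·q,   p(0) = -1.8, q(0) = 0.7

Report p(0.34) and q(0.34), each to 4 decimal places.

-2.5070, 1.1284

Euler on (p,q): p_{n+1} = p_n + h·p', q_{n+1} = q_n + h·q'.
0.000000: (-1.800000, 0.700000); f=(-2.079300, 1.260000) → (-2.506962, 1.128400)
(p(0.34), q(0.34)) ≈ (-2.5070, 1.1284)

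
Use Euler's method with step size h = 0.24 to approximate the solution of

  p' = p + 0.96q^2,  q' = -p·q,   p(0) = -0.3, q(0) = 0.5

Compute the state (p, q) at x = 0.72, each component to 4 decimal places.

-0.3248, 0.6212

Euler on (p,q): p_{n+1} = p_n + h·p', q_{n+1} = q_n + h·q'.
0.000000: (-0.300000, 0.500000); f=(-0.060000, 0.150000) → (-0.314400, 0.536000)
0.240000: (-0.314400, 0.536000); f=(-0.038596, 0.168518) → (-0.323663, 0.576444)
0.480000: (-0.323663, 0.576444); f=(-0.004666, 0.186574) → (-0.324783, 0.621222)
(p(0.72), q(0.72)) ≈ (-0.3248, 0.6212)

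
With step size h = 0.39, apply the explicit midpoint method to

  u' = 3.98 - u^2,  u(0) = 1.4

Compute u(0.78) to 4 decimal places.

1.8242

Midpoint: k1 = f(t_n, u_n); k2 = f(t_n + h/2, u_n + (h/2)·k1); u_{n+1} = u_n + h·k2.
t=0.000000, u=1.400000:
  k1 = f(0.000000, 1.400000) = 2.020000
  k2 = f(0.195000, 1.793900) = 0.761923
  u ← 1.400000 + 0.39·0.761923 = 1.697150
t=0.390000, u=1.697150:
  k1 = f(0.390000, 1.697150) = 1.099682
  k2 = f(0.585000, 1.911588) = 0.325832
  u ← 1.697150 + 0.39·0.325832 = 1.824224
u(0.78) ≈ 1.8242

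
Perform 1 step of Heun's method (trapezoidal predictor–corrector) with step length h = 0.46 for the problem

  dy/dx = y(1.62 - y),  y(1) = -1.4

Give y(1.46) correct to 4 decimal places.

Heun: k1 = f(x_n, y_n); k2 = f(x_n + h, y_n + h·k1); y_{n+1} = y_n + (h/2)·(k1 + k2).
x=1.000000, y=-1.400000:
  k1 = f(1.000000, -1.400000) = -4.228000
  k2 = f(1.460000, -3.344880) = -16.606928
  y ← -1.400000 + (0.46/2)·(-4.228000 + (-16.606928)) = -6.192033
y(1.46) ≈ -6.1920

-6.1920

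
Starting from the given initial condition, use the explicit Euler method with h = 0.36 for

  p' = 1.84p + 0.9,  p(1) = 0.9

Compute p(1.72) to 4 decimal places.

Euler: p_{n+1} = p_n + h·f(x_n, p_n).
x=1.000000, p=0.900000: f=2.556000 → p ← 0.900000 + 0.36·2.556000 = 1.820160
x=1.360000, p=1.820160: f=4.249094 → p ← 1.820160 + 0.36·4.249094 = 3.349834
p(1.72) ≈ 3.3498

3.3498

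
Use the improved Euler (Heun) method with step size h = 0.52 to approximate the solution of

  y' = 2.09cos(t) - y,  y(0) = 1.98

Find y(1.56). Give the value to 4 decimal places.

Heun: k1 = f(t_n, y_n); k2 = f(t_n + h, y_n + h·k1); y_{n+1} = y_n + (h/2)·(k1 + k2).
t=0.000000, y=1.980000:
  k1 = f(0.000000, 1.980000) = 0.110000
  k2 = f(0.520000, 2.037200) = -0.223458
  y ← 1.980000 + (0.52/2)·(0.110000 + (-0.223458)) = 1.950501
t=0.520000, y=1.950501:
  k1 = f(0.520000, 1.950501) = -0.136759
  k2 = f(1.040000, 1.879386) = -0.821386
  y ← 1.950501 + (0.52/2)·(-0.136759 + (-0.821386)) = 1.701383
t=1.040000, y=1.701383:
  k1 = f(1.040000, 1.701383) = -0.643383
  k2 = f(1.560000, 1.366824) = -1.344260
  y ← 1.701383 + (0.52/2)·(-0.643383 + (-1.344260)) = 1.184596
y(1.56) ≈ 1.1846

1.1846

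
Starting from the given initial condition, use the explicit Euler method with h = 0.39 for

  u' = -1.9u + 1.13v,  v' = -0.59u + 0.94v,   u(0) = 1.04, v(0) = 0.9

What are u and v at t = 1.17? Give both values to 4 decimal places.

Euler on (u,v): u_{n+1} = u_n + h·u', v_{n+1} = v_n + h·v'.
0.000000: (1.040000, 0.900000); f=(-0.959000, 0.232400) → (0.665990, 0.990636)
0.390000: (0.665990, 0.990636); f=(-0.145962, 0.538264) → (0.609065, 1.200559)
0.780000: (0.609065, 1.200559); f=(0.199409, 0.769177) → (0.686834, 1.500538)
(u(1.17), v(1.17)) ≈ (0.6868, 1.5005)

0.6868, 1.5005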